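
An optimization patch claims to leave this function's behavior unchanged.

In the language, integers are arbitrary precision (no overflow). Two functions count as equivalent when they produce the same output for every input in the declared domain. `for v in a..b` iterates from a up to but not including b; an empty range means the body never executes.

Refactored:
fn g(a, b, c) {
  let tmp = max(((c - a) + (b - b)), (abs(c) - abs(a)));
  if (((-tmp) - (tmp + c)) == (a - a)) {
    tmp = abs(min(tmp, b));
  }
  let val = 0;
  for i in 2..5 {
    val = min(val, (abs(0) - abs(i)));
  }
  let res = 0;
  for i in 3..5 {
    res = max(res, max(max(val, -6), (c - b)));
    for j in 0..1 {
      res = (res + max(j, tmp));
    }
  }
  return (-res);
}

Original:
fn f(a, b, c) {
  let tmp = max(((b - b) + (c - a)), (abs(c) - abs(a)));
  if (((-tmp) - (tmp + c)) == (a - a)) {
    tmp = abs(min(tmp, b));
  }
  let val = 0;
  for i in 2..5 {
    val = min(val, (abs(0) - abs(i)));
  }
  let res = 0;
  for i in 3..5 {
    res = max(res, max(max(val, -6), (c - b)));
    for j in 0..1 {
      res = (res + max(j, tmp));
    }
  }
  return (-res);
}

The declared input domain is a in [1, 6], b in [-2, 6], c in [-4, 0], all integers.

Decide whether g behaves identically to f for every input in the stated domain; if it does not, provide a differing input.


Comparing the listings, the differences include: same computation, different form.
Tracing a=4, b=-2, c=-1: f: tmp becomes -3; next (((-tmp) - (tmp + c)) == (a - a)) evaluates to false; next val becomes 0; next at i=2:; next val becomes -2; next at i=3:; next val becomes -3; next at i=4:; next val becomes -4; next res becomes 0; next at i=3:; next res becomes 1; next at j=0:; next res becomes 1; next at i=4:; next res becomes 1; next at j=0:; next res becomes 1; next final value -1 | g: tmp becomes -3; next (((-tmp) - (tmp + c)) == (a - a)) evaluates to false; next val becomes 0; next at i=2:; next val becomes -2; next at i=3:; next val becomes -3; next at i=4:; next val becomes -4; next res becomes 0; next at i=3:; next res becomes 1; next at j=0:; next res becomes 1; next at i=4:; next res becomes 1; next at j=0:; next res becomes 1; next final value -1 — matching result -1.
Sweeping the whole domain (270 inputs) finds no disagreement.
verdict: equivalent


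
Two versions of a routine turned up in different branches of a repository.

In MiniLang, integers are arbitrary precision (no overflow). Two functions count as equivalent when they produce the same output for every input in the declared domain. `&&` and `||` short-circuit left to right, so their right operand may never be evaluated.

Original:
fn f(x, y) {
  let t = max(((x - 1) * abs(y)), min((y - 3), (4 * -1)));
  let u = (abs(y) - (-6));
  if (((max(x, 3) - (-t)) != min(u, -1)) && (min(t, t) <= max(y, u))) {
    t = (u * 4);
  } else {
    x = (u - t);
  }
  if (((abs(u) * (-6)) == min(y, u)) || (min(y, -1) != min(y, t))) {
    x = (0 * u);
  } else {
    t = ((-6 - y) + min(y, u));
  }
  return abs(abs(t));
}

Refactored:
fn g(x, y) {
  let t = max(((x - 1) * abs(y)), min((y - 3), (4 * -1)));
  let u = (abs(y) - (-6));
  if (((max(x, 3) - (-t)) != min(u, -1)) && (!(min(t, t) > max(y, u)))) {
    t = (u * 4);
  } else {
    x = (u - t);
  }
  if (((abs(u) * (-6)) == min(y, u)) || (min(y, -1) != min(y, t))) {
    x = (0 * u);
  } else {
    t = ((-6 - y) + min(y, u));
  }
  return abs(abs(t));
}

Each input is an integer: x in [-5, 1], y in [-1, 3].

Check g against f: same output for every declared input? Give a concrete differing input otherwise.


The two are interchangeable: boolean connective usage differs; comparison usage differs, and every declared input agrees.
One worked example (x=-5, y=1) — f: t := -4 | u := 7 | (((max(x, 3) - (-t)) != min(u, -1)) && (min(t, t) <= max(y, u))): false | x := 11 | (((abs(u) * (-6)) == min(y, u)) || (min(y, -1) != min(y, t))): true | x := 0 | result 4; g: t := -4 | u := 7 | (((max(x, 3) - (-t)) != min(u, -1)) && (!(min(t, t) > max(y, u)))): false | x := 11 | (((abs(u) * (-6)) == min(y, u)) || (min(y, -1) != min(y, t))): true | x := 0 | result 4; agreement on 4.
Checked all 35 inputs in the declared domain: the outputs agree on every one.
verdict: equivalent


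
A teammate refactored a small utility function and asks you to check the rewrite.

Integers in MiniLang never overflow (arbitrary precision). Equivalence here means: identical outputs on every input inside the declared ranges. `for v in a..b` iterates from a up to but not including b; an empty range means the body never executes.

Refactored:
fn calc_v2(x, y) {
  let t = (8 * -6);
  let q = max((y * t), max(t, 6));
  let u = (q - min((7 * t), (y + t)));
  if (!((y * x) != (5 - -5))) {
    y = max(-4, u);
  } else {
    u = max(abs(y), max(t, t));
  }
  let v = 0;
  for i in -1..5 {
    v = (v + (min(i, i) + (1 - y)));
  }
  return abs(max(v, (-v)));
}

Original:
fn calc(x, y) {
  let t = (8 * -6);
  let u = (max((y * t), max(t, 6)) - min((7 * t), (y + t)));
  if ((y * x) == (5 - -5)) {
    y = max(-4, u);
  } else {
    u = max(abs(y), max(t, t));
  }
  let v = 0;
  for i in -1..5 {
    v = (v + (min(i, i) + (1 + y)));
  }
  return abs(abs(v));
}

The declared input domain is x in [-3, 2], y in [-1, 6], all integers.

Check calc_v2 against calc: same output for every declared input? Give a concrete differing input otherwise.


There is a counterexample at x=-3, y=-1: 9 on one side, 21 on the other.
calc: t := -48 | u := 384 | ((y * x) == (5 - -5)): false | u := 1 | v := 0 | iter i=-1: | v := -1 | iter i=0: | v := -1 | iter i=1: | v := 0 | iter i=2: | v := 2 | iter i=3: | v := 5 | iter i=4: | v := 9 | result 9
calc_v2: t := -48 | q := 48 | u := 384 | (!((y * x) != (5 - -5))): false | u := 1 | v := 0 | iter i=-1: | v := 1 | iter i=0: | v := 3 | iter i=1: | v := 6 | iter i=2: | v := 10 | iter i=3: | v := 15 | iter i=4: | v := 21 | result 21
verdict: not equivalent; witness: x=-3, y=-1


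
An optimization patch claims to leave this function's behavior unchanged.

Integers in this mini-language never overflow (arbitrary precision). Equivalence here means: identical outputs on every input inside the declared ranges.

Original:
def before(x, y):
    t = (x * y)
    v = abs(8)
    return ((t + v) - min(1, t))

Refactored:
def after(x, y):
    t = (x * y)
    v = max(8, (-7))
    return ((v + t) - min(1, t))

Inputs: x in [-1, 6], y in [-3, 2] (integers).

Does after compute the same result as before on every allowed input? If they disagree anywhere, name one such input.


The edit looks behavioral (`8` became `7`), but over these ranges it never changes the outcome; all 48 inputs agree.
verdict: equivalent


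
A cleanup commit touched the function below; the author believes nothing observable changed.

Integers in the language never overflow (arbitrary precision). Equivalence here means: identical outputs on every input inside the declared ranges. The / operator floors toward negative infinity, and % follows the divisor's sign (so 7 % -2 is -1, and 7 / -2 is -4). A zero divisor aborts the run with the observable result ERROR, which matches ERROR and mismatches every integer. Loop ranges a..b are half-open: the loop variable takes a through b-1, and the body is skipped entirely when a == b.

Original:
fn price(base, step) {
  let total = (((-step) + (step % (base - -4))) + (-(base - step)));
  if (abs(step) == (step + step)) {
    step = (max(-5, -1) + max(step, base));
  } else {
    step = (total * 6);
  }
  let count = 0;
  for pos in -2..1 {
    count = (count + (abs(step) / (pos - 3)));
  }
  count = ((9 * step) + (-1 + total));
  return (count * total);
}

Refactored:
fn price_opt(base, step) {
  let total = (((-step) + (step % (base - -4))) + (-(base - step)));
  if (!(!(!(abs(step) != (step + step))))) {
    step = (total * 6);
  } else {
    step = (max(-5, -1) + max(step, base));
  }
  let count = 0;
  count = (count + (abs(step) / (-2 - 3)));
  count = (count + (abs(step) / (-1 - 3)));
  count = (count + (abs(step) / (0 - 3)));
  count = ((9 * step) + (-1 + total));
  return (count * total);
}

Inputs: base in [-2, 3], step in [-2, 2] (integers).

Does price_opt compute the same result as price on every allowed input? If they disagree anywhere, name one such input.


Input base=-2, step=-2: 218 from price versus -52 from price_opt.
verdict: not equivalent; witness: base=-2, step=-2


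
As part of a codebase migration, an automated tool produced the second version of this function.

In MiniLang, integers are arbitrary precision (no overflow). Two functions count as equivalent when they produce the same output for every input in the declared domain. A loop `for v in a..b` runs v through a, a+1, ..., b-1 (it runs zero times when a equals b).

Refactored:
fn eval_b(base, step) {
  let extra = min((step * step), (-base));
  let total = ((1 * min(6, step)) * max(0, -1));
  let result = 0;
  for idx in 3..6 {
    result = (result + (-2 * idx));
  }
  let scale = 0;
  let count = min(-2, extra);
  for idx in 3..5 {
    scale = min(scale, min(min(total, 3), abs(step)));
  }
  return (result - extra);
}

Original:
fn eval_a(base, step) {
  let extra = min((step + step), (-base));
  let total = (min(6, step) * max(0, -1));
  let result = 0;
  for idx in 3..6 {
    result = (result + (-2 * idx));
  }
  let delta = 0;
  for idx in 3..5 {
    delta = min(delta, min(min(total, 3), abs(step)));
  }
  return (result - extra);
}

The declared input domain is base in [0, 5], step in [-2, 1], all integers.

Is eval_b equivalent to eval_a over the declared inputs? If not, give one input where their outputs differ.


Run the pair on base=0, step=-2.
eval_a: extra becomes -4; next total becomes 0; next result becomes 0; next at idx=3:; next result becomes -6; next at idx=4:; next result becomes -14; next at idx=5:; next result becomes -24; next delta becomes 0; next at idx=3:; next delta becomes 0; next at idx=4:; next delta becomes 0; next final value -20
eval_b: extra becomes 0; next total becomes 0; next result becomes 0; next at idx=3:; next result becomes -6; next at idx=4:; next result becomes -14; next at idx=5:; next result becomes -24; next scale becomes 0; next count becomes -2; next at idx=3:; next scale becomes 0; next at idx=4:; next scale becomes 0; next final value -24
-20 and -24 differ, so these are not the same function on this domain.
verdict: not equivalent; witness: base=0, step=-2


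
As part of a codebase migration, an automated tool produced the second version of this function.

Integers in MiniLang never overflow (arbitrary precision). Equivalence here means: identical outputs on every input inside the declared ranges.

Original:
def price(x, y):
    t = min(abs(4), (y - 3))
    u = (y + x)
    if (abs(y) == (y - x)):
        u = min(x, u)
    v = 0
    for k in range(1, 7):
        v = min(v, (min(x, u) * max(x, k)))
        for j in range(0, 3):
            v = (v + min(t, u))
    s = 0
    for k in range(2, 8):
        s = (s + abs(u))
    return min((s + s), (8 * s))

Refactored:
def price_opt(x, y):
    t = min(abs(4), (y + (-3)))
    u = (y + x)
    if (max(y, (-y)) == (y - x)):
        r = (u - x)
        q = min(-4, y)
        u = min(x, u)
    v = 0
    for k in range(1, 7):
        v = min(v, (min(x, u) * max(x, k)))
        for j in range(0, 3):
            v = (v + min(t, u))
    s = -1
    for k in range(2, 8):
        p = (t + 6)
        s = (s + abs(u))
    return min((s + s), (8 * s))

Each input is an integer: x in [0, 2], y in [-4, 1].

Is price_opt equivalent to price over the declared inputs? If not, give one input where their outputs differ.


x=0, y=-4 yields 48 from price but 46 from price_opt.
verdict: not equivalent; witness: x=0, y=-4


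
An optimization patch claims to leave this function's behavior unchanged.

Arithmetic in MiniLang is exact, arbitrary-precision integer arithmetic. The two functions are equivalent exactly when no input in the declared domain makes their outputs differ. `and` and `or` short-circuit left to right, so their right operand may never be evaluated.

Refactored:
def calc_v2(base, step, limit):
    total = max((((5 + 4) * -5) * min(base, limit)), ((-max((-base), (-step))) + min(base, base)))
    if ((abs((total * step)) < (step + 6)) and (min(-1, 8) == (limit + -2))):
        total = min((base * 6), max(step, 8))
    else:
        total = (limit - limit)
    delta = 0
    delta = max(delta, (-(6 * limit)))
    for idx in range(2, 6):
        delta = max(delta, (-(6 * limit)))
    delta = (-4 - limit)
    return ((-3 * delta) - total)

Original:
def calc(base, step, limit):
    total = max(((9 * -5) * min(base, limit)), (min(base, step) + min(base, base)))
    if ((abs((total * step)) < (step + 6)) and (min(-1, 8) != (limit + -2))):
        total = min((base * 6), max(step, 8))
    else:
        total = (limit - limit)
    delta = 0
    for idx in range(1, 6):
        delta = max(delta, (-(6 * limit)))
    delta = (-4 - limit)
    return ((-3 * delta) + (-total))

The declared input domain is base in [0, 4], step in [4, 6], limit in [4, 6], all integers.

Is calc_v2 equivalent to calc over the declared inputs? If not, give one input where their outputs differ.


Input base=1, step=4, limit=4: 18 from calc versus 24 from calc_v2.
verdict: not equivalent; witness: base=1, step=4, limit=4


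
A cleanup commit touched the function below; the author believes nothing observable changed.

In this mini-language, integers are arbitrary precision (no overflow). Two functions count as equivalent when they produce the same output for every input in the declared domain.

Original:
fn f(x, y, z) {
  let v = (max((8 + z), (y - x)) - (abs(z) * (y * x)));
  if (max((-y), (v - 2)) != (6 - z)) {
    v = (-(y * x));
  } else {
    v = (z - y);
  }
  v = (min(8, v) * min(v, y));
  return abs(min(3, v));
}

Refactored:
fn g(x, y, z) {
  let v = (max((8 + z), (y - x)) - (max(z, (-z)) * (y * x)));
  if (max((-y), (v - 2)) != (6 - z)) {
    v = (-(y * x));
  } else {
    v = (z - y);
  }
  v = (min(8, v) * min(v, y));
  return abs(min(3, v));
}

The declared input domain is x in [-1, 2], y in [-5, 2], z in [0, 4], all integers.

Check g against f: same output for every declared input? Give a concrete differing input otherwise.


Although min/max/abs usage differs, 160/160 inputs agree.
verdict: equivalent


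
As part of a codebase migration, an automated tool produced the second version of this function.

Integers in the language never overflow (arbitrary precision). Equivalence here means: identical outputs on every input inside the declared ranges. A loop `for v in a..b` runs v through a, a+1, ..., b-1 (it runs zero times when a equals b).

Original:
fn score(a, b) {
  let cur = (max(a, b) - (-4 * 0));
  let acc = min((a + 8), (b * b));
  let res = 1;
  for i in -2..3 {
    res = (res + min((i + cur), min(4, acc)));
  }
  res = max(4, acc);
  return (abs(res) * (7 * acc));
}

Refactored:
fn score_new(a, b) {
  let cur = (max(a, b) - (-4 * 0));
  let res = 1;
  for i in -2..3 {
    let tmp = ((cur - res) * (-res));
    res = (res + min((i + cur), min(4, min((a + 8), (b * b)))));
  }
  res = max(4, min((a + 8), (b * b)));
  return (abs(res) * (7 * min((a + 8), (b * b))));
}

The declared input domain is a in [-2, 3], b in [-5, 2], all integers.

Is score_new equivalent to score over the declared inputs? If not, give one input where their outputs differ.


The two are interchangeable: arithmetic usage differs, plus constant usage differs, plus local variable names differ, plus min/max/abs usage differs, and every declared input agrees.
As a probe, take a=1, b=-1: score runs cur becomes 1; next acc becomes 1; next res becomes 1; next at i=-2:; next res becomes 0; next at i=-1:; next res becomes 0; next at i=0:; next res becomes 1; next at i=1:; next res becomes 2; next at i=2:; next res becomes 3; next res becomes 4; next final value 28; score_new runs cur becomes 1; next res becomes 1; next at i=-2:; next tmp becomes 0; next res becomes 0; next at i=-1:; next tmp becomes 0; next res becomes 0; next at i=0:; next tmp becomes 0; next res becomes 1; next at i=1:; next tmp becomes 0; next res becomes 2; next at i=2:; next tmp becomes 2; next res becomes 3; next res becomes 4; next final value 28; both end at 28.
Across all 48 domain points the two functions coincide.
verdict: equivalent


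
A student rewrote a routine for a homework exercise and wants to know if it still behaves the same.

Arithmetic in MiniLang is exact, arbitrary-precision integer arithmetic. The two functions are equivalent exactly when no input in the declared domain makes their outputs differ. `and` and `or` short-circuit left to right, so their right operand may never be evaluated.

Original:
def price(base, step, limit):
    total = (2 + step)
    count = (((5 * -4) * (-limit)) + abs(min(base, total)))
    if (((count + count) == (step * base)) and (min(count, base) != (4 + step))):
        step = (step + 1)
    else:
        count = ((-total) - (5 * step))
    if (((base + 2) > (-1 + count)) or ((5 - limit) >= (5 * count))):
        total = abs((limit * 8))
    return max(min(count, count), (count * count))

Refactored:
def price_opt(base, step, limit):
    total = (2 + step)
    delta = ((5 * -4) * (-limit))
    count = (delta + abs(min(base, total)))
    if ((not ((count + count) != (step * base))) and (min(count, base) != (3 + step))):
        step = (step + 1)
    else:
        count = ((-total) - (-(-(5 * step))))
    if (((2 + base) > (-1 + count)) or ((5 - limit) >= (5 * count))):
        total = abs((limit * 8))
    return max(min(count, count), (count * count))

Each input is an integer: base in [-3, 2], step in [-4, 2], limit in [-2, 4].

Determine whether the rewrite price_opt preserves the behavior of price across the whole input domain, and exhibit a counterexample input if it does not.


There is a counterexample at base=-1, step=-4, limit=0: 4 on one side, 484 on the other.
price: total = -2; count = 2; (((count + count) == (step * base)) and (min(count, base) != (4 + step))) -> true; step = -3; (((base + 2) > (-1 + count)) or ((5 - limit) >= (5 * count))) -> false; return 4
price_opt: total = -2; delta = 0; count = 2; ((not ((count + count) != (step * base))) and (min(count, base) != (3 + step))) -> false; count = 22; (((2 + base) > (-1 + count)) or ((5 - limit) >= (5 * count))) -> false; return 484
verdict: not equivalent; witness: base=-1, step=-4, limit=0


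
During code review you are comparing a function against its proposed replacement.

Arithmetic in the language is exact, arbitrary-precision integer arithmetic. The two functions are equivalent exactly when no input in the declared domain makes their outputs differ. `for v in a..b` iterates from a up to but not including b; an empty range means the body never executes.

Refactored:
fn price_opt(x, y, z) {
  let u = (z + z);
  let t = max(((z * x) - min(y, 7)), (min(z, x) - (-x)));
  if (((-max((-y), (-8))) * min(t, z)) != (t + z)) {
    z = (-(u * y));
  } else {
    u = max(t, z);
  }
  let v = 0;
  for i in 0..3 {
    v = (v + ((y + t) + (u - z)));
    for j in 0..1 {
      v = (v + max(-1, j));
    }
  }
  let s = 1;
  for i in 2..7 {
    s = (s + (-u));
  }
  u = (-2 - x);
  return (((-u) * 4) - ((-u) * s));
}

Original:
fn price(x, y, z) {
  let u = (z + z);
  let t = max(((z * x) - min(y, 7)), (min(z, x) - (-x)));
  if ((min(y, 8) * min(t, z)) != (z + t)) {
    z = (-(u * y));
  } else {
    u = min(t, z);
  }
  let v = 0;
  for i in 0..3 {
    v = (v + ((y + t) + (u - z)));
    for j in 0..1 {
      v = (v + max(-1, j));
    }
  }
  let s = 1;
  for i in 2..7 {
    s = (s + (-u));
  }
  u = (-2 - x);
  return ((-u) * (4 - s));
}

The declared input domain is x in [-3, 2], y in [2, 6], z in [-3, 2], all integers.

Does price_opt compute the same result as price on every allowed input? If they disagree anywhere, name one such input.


Input x=1, y=3, z=1: 24 from price versus 39 from price_opt.
verdict: not equivalent; witness: x=1, y=3, z=1


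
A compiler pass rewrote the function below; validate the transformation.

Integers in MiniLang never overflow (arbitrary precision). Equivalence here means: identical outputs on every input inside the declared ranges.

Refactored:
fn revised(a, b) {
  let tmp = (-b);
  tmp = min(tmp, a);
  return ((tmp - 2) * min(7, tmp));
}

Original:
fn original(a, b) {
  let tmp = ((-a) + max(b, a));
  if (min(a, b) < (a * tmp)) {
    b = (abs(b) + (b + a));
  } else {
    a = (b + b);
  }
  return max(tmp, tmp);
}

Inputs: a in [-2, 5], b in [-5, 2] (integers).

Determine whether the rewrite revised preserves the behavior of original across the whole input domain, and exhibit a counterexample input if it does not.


The rewrite breaks on a=-2, b=-5, where the results are 0 and 8.
original: tmp=0, then (min(a, b) < (a * tmp)) is true, then b=-2, then returns 0
revised: tmp=5, then tmp=-2, then returns 8
verdict: not equivalent; witness: a=-2, b=-5


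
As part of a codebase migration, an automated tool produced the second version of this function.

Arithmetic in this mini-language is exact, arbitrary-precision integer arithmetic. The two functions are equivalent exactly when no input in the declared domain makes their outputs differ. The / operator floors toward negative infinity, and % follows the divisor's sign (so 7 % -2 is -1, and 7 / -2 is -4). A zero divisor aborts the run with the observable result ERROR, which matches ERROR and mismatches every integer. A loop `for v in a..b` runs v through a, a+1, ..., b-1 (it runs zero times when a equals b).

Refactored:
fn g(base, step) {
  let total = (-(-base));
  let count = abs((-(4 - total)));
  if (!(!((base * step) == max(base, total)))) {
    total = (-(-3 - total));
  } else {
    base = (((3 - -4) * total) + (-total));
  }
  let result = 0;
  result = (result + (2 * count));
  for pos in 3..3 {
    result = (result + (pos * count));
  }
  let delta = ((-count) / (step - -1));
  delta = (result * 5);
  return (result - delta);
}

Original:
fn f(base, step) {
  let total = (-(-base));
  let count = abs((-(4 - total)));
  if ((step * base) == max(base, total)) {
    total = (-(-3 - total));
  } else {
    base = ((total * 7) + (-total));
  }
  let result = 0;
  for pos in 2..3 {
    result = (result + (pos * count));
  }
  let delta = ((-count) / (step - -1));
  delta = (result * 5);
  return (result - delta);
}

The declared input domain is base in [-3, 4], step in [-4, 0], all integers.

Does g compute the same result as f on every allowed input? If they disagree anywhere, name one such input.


Reading the diff, among the changes: statement counts differ, and loop structure differs, and boolean connective usage differs, and arithmetic usage differs, and constant usage differs.
Spot check at base=4, step=-4 — f: total := 4 | count := 0 | ((step * base) == max(base, total)): false | base := 24 | result := 0 | iter pos=2: | result := 0 | delta := 0 | delta := 0 | result 0. g: total := 4 | count := 0 | (!(!((base * step) == max(base, total)))): false | base := 24 | result := 0 | result := 0 | loop over pos: empty range | delta := 0 | delta := 0 | result 0. Both give 0.
Across all 40 domain points the two functions coincide.
verdict: equivalent


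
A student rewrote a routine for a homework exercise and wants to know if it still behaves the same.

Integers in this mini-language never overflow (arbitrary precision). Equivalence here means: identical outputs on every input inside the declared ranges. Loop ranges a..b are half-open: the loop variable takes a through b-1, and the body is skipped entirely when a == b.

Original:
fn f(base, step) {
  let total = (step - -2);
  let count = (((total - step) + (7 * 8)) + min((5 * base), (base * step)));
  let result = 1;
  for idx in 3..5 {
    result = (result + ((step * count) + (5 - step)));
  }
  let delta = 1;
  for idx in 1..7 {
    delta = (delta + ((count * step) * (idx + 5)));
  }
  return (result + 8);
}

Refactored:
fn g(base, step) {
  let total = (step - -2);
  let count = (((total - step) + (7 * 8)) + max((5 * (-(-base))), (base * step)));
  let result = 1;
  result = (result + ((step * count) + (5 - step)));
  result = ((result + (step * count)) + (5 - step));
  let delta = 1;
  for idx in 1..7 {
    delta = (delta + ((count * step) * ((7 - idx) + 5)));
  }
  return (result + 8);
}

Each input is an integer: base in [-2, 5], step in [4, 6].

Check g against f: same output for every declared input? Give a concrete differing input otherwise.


Not equivalent: base=-2, step=4 separates them (395 vs 411).
f: total := 6 | count := 48 | result := 1 | iter idx=3: | result := 194 | iter idx=4: | result := 387 | delta := 1 | iter idx=1: | delta := 1153 | iter idx=2: | delta := 2497 | iter idx=3: | delta := 4033 | iter idx=4: | delta := 5761 | iter idx=5: | delta := 7681 | iter idx=6: | delta := 9793 | result 395
g: total := 6 | count := 50 | result := 1 | result := 202 | result := 403 | delta := 1 | iter idx=1: | delta := 2201 | iter idx=2: | delta := 4201 | iter idx=3: | delta := 6001 | iter idx=4: | delta := 7601 | iter idx=5: | delta := 9001 | iter idx=6: | delta := 10201 | result 411
verdict: not equivalent; witness: base=-2, step=4


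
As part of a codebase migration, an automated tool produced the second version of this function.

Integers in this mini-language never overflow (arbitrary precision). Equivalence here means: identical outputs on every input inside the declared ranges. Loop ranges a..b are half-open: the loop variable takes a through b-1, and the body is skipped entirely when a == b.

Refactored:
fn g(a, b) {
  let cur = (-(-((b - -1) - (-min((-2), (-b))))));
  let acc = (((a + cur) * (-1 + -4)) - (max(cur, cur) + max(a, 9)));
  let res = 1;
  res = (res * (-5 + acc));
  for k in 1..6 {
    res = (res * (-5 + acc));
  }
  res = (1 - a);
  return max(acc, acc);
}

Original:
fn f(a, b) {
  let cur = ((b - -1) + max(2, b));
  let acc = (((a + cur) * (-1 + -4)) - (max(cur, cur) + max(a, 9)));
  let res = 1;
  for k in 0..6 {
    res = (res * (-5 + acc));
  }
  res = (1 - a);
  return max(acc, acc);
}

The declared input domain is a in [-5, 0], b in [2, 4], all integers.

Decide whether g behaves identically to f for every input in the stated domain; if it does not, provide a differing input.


Take a=-5, b=2.
f: cur=5, then acc=-14, then res=1, then (k=0), then res=-19, then (k=1), then res=361, then (k=2), then res=-6859, then (k=3), then res=130321, then (k=4), then res=-2476099, then (k=5), then res=47045881, then res=6, then returns -14
g: cur=1, then acc=10, then res=1, then res=5, then (k=1), then res=25, then (k=2), then res=125, then (k=3), then res=625, then (k=4), then res=3125, then (k=5), then res=15625, then res=6, then returns 10
-14 against 10: the behavior changed.
verdict: not equivalent; witness: a=-5, b=2


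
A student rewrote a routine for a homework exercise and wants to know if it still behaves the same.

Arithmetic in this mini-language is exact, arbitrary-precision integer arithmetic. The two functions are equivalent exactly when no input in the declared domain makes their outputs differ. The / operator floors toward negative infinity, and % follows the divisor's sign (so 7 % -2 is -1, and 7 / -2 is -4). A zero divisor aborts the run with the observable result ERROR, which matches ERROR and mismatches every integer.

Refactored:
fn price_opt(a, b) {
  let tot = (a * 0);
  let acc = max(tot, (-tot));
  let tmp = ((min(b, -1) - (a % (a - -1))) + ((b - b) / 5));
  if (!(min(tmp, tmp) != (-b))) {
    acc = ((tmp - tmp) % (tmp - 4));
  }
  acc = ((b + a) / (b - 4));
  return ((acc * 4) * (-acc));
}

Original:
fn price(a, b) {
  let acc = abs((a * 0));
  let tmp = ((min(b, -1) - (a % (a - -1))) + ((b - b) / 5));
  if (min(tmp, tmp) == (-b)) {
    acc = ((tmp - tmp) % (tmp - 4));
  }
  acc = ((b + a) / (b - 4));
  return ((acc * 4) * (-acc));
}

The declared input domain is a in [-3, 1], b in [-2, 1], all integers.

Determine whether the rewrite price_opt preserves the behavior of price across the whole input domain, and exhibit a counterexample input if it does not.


The two are interchangeable: min/max/abs usage differs, and boolean connective usage differs, and local variable names differ, and statement counts differ, and comparison usage differs, and every declared input agrees.
Spot check at a=-2, b=1 — price: acc = 0; tmp = -1; (min(tmp, tmp) == (-b)) -> true; acc = 0; acc = 0; return 0. price_opt: tot = 0; acc = 0; tmp = -1; (!(min(tmp, tmp) != (-b))) -> true; acc = 0; acc = 0; return 0. Both give 0.
Across all 20 domain points the two functions coincide.
verdict: equivalent


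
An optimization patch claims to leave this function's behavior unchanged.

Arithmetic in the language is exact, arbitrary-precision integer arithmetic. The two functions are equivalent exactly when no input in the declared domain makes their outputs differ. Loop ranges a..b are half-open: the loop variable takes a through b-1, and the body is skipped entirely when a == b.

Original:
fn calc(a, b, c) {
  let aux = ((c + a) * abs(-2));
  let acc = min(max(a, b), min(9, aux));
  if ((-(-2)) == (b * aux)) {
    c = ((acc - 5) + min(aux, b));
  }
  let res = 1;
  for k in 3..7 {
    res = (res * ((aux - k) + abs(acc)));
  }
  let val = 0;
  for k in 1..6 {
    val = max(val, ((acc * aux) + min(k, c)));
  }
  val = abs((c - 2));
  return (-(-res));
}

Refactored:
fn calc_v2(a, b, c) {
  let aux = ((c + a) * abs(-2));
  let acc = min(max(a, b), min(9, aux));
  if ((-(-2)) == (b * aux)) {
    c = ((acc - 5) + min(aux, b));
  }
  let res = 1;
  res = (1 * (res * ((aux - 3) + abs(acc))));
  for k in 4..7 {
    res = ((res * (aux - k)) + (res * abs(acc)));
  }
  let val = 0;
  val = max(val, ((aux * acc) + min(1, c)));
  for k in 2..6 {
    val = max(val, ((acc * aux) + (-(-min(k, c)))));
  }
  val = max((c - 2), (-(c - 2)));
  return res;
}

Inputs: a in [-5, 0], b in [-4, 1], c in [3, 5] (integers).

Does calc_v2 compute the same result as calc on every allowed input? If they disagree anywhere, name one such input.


Comparing the listings, the differences include: loop structure differs, statement counts differ, arithmetic usage differs, constant usage differs, min/max/abs usage differs.
Spot check at a=0, b=-2, c=5 — calc: aux = 10; acc = 0; ((-(-2)) == (b * aux)) -> false; res = 1; [k=3]; res = 7; [k=4]; res = 42; [k=5]; res = 210; [k=6]; res = 840; val = 0; [k=1]; val = 1; [k=2]; val = 2; [k=3]; val = 3; [k=4]; val = 4; [k=5]; val = 5; val = 3; return 840. calc_v2: aux = 10; acc = 0; ((-(-2)) == (b * aux)) -> false; res = 1; res = 7; [k=4]; res = 42; [k=5]; res = 210; [k=6]; res = 840; val = 0; val = 1; [k=2]; val = 2; [k=3]; val = 3; [k=4]; val = 4; [k=5]; val = 5; val = 3; return 840. Both give 840.
Across all 108 domain points the two functions coincide.
verdict: equivalent


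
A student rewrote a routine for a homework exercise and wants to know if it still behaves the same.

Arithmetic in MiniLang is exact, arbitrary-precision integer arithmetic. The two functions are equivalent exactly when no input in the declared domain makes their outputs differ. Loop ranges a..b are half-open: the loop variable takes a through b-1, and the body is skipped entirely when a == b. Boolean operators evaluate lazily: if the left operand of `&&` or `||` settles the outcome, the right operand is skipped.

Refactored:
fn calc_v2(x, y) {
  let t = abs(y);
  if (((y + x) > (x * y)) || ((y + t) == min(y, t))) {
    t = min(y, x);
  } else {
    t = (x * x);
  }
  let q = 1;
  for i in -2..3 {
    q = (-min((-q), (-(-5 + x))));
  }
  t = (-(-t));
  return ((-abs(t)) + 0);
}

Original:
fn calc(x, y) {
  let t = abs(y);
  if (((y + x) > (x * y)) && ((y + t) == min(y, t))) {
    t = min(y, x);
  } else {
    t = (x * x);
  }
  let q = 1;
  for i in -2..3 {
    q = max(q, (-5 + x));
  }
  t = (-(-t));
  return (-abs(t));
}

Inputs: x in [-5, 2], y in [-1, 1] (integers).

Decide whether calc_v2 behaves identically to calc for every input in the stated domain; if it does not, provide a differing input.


Run the pair on x=-5, y=0.
calc: t=0, then (((y + x) > (x * y)) && ((y + t) == min(y, t))) is false, then t=25, then q=1, then (i=-2), then q=1, then (i=-1), then q=1, then (i=0), then q=1, then (i=1), then q=1, then (i=2), then q=1, then t=25, then returns -25
calc_v2: t=0, then (((y + x) > (x * y)) || ((y + t) == min(y, t))) is true, then t=-5, then q=1, then (i=-2), then q=1, then (i=-1), then q=1, then (i=0), then q=1, then (i=1), then q=1, then (i=2), then q=1, then t=-5, then returns -5
-25 against -5: the behavior changed.
verdict: not equivalent; witness: x=-5, y=0


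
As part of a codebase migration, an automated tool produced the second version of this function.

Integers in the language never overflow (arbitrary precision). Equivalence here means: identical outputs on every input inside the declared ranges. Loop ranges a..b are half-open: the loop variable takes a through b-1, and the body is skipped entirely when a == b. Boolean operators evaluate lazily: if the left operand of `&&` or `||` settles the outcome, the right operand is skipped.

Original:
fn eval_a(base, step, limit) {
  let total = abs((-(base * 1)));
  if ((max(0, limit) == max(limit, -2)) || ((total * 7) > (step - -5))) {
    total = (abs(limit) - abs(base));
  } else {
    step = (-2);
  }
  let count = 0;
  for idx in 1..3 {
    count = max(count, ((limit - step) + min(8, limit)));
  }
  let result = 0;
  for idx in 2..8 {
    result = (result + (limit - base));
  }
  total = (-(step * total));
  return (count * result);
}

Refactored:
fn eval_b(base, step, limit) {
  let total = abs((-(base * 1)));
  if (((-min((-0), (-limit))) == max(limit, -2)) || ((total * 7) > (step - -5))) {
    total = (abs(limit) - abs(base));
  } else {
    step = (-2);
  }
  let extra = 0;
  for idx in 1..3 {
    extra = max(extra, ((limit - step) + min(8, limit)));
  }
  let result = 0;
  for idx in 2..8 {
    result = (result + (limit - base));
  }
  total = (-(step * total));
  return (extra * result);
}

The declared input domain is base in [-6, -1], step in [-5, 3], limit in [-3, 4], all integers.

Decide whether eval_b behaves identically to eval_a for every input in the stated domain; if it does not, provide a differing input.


Equivalent — the differences include local variable names differ; and min/max/abs usage differs, yet no declared input distinguishes the two.
Spot check at base=-5, step=-5, limit=-2 — eval_a: total becomes 5; next ((max(0, limit) == max(limit, -2)) || ((total * 7) > (step - -5))) evaluates to true; next total becomes -3; next count becomes 0; next at idx=1:; next count becomes 1; next at idx=2:; next count becomes 1; next result becomes 0; next at idx=2:; next result becomes 3; next at idx=3:; next result becomes 6; next at idx=4:; next result becomes 9; next at idx=5:; next result becomes 12; next at idx=6:; next result becomes 15; next at idx=7:; next result becomes 18; next total becomes -15; next final value 18. eval_b: total becomes 5; next (((-min((-0), (-limit))) == max(limit, -2)) || ((total * 7) > (step - -5))) evaluates to true; next total becomes -3; next extra becomes 0; next at idx=1:; next extra becomes 1; next at idx=2:; next extra becomes 1; next result becomes 0; next at idx=2:; next result becomes 3; next at idx=3:; next result becomes 6; next at idx=4:; next result becomes 9; next at idx=5:; next result becomes 12; next at idx=6:; next result becomes 15; next at idx=7:; next result becomes 18; next total becomes -15; next final value 18. Both give 18.
An exhaustive pass over the 432 declared inputs shows identical outputs.
verdict: equivalent


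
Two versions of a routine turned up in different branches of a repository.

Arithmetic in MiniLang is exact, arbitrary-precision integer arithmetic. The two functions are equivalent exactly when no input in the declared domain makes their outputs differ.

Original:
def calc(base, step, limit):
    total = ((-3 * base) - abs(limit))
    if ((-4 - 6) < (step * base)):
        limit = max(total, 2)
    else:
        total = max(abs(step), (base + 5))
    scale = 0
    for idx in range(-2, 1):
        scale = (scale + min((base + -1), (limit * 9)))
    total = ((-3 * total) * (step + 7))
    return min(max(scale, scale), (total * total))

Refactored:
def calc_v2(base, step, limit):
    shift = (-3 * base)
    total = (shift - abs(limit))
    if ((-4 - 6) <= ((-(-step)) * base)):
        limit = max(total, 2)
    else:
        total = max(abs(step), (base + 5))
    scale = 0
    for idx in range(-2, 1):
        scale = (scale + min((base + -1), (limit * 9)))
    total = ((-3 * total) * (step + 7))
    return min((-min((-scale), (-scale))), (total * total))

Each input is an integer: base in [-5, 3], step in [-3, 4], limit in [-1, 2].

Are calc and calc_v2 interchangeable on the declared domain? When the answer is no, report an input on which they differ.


Input base=-5, step=2, limit=-1: -27 from calc versus -18 from calc_v2.
verdict: not equivalent; witness: base=-5, step=2, limit=-1


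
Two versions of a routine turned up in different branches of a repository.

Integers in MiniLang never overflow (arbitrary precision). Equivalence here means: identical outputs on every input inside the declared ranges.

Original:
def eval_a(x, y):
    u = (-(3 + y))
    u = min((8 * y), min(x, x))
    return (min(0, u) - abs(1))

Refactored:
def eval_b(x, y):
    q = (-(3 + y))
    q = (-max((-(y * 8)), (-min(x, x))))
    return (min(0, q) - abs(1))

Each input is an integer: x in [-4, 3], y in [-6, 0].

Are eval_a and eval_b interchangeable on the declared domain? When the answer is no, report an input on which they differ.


Changes here: min/max/abs usage differs, local variable names differ; the full 56-point sweep finds no disagreement.
verdict: equivalent


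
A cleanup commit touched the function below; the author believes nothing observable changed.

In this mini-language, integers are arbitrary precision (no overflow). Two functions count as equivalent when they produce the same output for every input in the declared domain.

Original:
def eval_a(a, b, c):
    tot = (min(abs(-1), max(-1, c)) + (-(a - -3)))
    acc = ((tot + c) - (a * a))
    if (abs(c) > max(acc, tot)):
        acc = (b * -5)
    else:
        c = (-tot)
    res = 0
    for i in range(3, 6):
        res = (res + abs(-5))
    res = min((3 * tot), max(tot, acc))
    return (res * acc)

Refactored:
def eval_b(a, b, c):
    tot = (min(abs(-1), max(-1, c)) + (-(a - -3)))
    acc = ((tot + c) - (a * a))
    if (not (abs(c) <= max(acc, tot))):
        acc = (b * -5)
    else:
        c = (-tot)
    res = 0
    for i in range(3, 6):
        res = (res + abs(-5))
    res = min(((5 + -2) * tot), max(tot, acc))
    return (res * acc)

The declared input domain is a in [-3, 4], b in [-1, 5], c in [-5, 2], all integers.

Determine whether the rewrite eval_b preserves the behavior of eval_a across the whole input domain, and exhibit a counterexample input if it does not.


This is a faithful refactor — constant usage differs, arithmetic usage differs, boolean connective usage differs, comparison usage differs, but the computed results match everywhere.
Spot check at a=-1, b=4, c=0 — eval_a: tot := -2 | acc := -3 | (abs(c) > max(acc, tot)): true | acc := -20 | res := 0 | iter i=3: | res := 5 | iter i=4: | res := 10 | iter i=5: | res := 15 | res := -6 | result 120. eval_b: tot := -2 | acc := -3 | (not (abs(c) <= max(acc, tot))): true | acc := -20 | res := 0 | iter i=3: | res := 5 | iter i=4: | res := 10 | iter i=5: | res := 15 | res := -6 | result 120. Both give 120.
Checked all 448 inputs in the declared domain: the outputs agree on every one.
verdict: equivalent


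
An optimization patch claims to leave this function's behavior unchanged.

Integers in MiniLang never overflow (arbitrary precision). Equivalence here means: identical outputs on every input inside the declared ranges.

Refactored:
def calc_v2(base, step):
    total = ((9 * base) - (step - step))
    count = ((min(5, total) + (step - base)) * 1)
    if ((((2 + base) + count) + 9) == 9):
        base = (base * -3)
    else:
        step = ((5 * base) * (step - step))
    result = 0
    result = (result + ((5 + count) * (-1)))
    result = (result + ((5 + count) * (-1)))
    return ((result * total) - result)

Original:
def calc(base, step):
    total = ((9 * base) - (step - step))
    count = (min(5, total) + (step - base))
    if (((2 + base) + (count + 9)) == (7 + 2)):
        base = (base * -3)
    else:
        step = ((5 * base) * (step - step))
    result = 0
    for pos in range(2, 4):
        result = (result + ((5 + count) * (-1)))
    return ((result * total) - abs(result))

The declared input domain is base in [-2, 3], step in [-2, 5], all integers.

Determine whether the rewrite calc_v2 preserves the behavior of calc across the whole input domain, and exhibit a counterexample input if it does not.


On input base=-1, step=4, calc returns 16 while calc_v2 returns 20.
verdict: not equivalent; witness: base=-1, step=4
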